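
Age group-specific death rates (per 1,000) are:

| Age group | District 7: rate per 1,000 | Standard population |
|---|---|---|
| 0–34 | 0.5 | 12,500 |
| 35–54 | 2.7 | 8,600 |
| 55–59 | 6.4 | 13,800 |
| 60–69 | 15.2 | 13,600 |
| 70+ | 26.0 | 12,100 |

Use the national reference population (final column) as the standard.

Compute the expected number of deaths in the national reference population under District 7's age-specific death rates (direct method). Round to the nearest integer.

Expected deaths = Σ (standard pop × age-specific rate ÷ 1,000)
= 12,500×0.5/1,000 + 8,600×2.7/1,000 + 13,800×6.4/1,000 + 13,600×15.2/1,000 + 12,100×26.0/1,000
= 6.25 + 23.22 + 88.32 + 206.72 + 314.60 = 639.11.

639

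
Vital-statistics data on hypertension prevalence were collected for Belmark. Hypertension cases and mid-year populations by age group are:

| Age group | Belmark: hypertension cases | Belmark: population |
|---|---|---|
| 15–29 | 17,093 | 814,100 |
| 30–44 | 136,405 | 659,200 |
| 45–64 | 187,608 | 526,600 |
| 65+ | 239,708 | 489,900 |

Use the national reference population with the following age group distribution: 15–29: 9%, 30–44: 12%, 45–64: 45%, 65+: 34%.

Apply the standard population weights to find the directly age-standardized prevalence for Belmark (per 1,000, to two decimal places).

353.40

Age-specific rates per 1,000 for Belmark: 20.996, 206.925, 356.263, 489.300.
Standard weights: 0.09, 0.12, 0.45, 0.34.
Standardized rate: 0.0900×20.996 + 0.1200×206.925 + 0.4500×356.263 + 0.3400×489.300 = 353.4009 per 1,000.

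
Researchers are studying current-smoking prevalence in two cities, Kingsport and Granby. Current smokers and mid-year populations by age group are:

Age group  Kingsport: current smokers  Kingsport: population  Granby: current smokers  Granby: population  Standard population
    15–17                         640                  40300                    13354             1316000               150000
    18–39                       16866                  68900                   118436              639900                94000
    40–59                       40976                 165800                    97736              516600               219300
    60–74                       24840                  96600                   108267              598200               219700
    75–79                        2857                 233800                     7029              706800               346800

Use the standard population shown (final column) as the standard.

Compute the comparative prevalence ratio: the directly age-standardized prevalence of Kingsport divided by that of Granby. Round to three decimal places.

Age-specific rates per 1000 for Kingsport: 15.881, 244.790, 247.141, 257.143, 12.220.
For Granby: 10.147, 185.085, 189.191, 180.988, 9.945.
Standard total = 1029800; weights = 0.1457, 0.0913, 0.2130, 0.2133, 0.3368.
Kingsport: 0.1457×15.881 + 0.0913×244.790 + 0.2130×247.141 + 0.2133×257.143 + 0.3368×12.220 = 136.2619 per 1000.
Granby: 0.1457×10.147 + 0.0913×185.085 + 0.2130×189.191 + 0.2133×180.988 + 0.3368×9.945 = 100.6230 per 1000.
Ratio = 136.2619 ÷ 100.6230 = 1.35418.

1.354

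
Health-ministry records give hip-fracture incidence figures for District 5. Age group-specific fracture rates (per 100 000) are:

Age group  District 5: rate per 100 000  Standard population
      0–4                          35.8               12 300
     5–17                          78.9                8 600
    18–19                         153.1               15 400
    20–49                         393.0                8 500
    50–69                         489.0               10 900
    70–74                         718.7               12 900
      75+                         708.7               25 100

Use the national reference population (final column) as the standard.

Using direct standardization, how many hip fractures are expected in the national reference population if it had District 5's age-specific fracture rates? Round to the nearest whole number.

Expected hip fractures = Σ (standard pop × age-specific rate ÷ 100 000)
= 12 300×35.8/100 000 + 8 600×78.9/100 000 + 15 400×153.1/100 000 + 8 500×393.0/100 000 + 10 900×489.0/100 000 + 12 900×718.7/100 000 + 25 100×708.7/100 000
= 4.40 + 6.79 + 23.58 + 33.41 + 53.30 + 92.71 + 177.88 = 392.07.

392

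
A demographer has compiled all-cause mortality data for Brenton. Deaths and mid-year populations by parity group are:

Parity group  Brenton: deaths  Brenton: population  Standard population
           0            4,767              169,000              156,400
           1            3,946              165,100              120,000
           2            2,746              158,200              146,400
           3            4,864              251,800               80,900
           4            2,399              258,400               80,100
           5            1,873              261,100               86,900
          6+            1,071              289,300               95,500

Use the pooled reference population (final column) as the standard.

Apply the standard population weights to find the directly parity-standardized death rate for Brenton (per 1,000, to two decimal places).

17.10

Parity-specific rates per 1,000 for Brenton: 28.207, 23.901, 17.358, 19.317, 9.284, 7.173, 3.702.
Standard total = 766,200; weights = 0.2041, 0.1566, 0.1911, 0.1056, 0.1045, 0.1134, 0.1246.
Standardized rate: 0.2041×28.207 + 0.1566×23.901 + 0.1911×17.358 + 0.1056×19.317 + 0.1045×9.284 + 0.1134×7.173 + 0.1246×3.702 = 17.1028 per 1,000.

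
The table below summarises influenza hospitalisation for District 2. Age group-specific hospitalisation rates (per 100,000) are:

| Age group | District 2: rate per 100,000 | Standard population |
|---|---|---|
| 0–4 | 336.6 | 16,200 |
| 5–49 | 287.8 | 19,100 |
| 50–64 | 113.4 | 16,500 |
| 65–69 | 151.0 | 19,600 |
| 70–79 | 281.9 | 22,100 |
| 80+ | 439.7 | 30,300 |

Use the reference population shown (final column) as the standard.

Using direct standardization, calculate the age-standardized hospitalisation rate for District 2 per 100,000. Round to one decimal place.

285.4

Standard total = 123,800; weights = 0.1309, 0.1543, 0.1333, 0.1583, 0.1785, 0.2447.
Standardized rate: 0.1309×336.6 + 0.1543×287.8 + 0.1333×113.4 + 0.1583×151.0 + 0.1785×281.9 + 0.2447×439.7 = 285.4079 per 100,000.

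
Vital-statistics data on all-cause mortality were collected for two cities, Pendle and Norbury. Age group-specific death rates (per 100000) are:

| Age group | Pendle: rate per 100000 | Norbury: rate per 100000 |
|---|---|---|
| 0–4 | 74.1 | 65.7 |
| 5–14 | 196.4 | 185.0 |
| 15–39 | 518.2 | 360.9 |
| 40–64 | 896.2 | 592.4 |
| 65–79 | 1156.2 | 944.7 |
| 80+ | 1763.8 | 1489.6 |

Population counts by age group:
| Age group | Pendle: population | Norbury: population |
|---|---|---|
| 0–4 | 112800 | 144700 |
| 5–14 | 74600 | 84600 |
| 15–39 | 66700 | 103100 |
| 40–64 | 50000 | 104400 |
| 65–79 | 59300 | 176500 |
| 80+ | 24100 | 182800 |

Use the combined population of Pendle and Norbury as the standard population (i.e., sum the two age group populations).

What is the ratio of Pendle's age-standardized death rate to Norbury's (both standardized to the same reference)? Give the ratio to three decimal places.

1.252

Combined standard total = 1183600; weights = 0.2176, 0.1345, 0.1435, 0.1304, 0.1992, 0.1748.
Pendle: 0.2176×74.1 + 0.1345×196.4 + 0.1435×518.2 + 0.1304×896.2 + 0.1992×1156.2 + 0.1748×1763.8 = 772.4514 per 100000.
Norbury: 0.2176×65.7 + 0.1345×185.0 + 0.1435×360.9 + 0.1304×592.4 + 0.1992×944.7 + 0.1748×1489.6 = 616.8263 per 100000.
Ratio = 772.4514 ÷ 616.8263 = 1.25230.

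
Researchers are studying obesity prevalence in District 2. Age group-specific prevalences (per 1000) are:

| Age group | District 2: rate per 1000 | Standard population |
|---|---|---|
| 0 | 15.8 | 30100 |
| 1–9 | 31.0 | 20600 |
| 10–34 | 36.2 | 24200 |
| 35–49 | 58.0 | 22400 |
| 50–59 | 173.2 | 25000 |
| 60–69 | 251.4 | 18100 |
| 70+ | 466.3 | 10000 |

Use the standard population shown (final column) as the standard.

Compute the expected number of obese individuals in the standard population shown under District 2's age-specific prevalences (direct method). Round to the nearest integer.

16833

Expected obese individuals = Σ (standard pop × age-specific rate ÷ 1000)
= 30100×15.8/1000 + 20600×31.0/1000 + 24200×36.2/1000 + 22400×58.0/1000 + 25000×173.2/1000 + 18100×251.4/1000 + 10000×466.3/1000
= 475.58 + 638.60 + 876.04 + 1299.20 + 4330.00 + 4550.34 + 4663.00 = 16832.76.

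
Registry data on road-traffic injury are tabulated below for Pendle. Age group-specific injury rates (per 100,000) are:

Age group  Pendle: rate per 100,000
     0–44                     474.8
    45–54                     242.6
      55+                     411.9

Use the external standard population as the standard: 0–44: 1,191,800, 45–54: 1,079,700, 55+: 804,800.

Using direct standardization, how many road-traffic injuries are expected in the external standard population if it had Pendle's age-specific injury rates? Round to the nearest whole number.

11593

Expected road-traffic injuries = Σ (standard pop × age-specific rate ÷ 100,000)
= 1,191,800×474.8/100,000 + 1,079,700×242.6/100,000 + 804,800×411.9/100,000
= 5658.67 + 2619.35 + 3314.97 = 11592.99.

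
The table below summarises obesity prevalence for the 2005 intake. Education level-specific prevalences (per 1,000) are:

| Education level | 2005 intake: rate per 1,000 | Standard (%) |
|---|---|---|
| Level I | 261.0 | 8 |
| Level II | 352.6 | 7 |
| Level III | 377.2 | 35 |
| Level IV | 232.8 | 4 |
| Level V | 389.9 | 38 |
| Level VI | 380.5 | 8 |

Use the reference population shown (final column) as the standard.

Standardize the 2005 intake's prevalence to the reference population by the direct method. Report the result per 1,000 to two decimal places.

365.50

Standard weights: 0.08, 0.07, 0.35, 0.04, 0.38, 0.08.
Standardized rate: 0.0800×261.0 + 0.0700×352.6 + 0.3500×377.2 + 0.0400×232.8 + 0.3800×389.9 + 0.0800×380.5 = 365.4960 per 1,000.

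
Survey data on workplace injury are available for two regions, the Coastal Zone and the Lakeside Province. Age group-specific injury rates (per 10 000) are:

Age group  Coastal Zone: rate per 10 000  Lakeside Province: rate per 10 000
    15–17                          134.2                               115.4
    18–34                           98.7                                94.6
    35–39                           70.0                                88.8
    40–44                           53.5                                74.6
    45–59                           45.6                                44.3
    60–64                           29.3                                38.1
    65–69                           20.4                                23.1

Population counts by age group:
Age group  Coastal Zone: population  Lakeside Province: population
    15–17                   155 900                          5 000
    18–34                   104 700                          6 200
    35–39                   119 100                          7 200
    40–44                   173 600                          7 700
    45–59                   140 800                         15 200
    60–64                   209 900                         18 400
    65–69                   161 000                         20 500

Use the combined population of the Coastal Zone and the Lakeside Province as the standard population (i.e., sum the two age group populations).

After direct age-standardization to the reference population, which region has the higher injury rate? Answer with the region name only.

Combined standard total = 1 145 200; weights = 0.1405, 0.0968, 0.1103, 0.1583, 0.1362, 0.1994, 0.1585.
The Coastal Zone: 0.1405×134.2 + 0.0968×98.7 + 0.1103×70.0 + 0.1583×53.5 + 0.1362×45.6 + 0.1994×29.3 + 0.1585×20.4 = 59.8887 per 10 000.
The Lakeside Province: 0.1405×115.4 + 0.0968×94.6 + 0.1103×88.8 + 0.1583×74.6 + 0.1362×44.3 + 0.1994×38.1 + 0.1585×23.1 = 64.2692 per 10 000.
The crude rates (60.78 vs 52.68) would put the Coastal Zone higher, but that reflects its age composition; once standardized to a common age structure, the Lakeside Province has the higher underlying rate.

Lakeside Province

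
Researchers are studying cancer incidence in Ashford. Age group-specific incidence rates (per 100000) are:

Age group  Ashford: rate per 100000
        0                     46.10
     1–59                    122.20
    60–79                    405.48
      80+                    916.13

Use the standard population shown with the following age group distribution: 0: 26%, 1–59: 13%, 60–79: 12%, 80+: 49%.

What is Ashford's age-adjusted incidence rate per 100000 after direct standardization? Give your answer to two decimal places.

Standard weights: 0.26, 0.13, 0.12, 0.49.
Standardized rate: 0.2600×46.10 + 0.1300×122.20 + 0.1200×405.48 + 0.4900×916.13 = 525.4333 per 100000.

525.43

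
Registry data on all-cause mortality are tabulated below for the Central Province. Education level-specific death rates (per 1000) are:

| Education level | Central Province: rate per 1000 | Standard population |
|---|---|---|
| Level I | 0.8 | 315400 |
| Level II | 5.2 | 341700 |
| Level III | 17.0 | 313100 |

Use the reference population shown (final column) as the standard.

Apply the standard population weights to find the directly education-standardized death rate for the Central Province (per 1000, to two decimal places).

7.58

Standard total = 970200; weights = 0.3251, 0.3522, 0.3227.
Standardized rate: 0.3251×0.8 + 0.3522×5.2 + 0.3227×17.0 = 7.5777 per 1000.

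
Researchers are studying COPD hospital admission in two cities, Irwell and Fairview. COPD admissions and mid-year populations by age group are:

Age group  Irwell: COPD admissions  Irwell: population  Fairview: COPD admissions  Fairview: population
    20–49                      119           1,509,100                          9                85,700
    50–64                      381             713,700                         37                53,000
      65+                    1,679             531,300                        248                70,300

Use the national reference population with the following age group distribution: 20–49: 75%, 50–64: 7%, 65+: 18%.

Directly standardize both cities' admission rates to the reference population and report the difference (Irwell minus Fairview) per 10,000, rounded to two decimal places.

Age-specific rates per 10,000 for Irwell: 0.79, 5.34, 31.60.
For Fairview: 1.05, 6.98, 35.28.
Standard weights: 0.75, 0.07, 0.18.
Irwell: 0.7500×0.79 + 0.0700×5.34 + 0.1800×31.60 = 6.6534 per 10,000.
Fairview: 0.7500×1.05 + 0.0700×6.98 + 0.1800×35.28 = 7.6262 per 10,000.
Difference = 6.6534 − 7.6262 = -0.9728.

-0.97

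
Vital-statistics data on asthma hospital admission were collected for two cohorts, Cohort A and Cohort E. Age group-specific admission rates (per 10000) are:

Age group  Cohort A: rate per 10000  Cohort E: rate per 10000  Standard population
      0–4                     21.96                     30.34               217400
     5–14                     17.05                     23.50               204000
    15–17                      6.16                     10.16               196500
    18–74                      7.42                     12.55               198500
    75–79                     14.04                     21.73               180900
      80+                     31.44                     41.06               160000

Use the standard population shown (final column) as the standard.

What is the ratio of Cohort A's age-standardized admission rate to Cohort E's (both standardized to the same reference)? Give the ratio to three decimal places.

0.702

Standard total = 1157300; weights = 0.1879, 0.1763, 0.1698, 0.1715, 0.1563, 0.1383.
Cohort A: 0.1879×21.96 + 0.1763×17.05 + 0.1698×6.16 + 0.1715×7.42 + 0.1563×14.04 + 0.1383×31.44 = 15.9905 per 10000.
Cohort E: 0.1879×30.34 + 0.1763×23.50 + 0.1698×10.16 + 0.1715×12.55 + 0.1563×21.73 + 0.1383×41.06 = 22.7928 per 10000.
Ratio = 15.9905 ÷ 22.7928 = 0.70156.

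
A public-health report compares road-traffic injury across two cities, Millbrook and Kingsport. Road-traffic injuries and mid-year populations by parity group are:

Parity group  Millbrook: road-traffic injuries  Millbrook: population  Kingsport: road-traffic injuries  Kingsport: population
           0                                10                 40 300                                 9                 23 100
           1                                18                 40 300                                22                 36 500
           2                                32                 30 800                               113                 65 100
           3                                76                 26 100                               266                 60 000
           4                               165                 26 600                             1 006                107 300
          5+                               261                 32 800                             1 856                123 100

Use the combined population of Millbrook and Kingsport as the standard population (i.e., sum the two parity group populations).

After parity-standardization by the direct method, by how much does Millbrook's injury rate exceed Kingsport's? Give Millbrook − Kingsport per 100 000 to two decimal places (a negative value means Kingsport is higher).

-286.53

Parity-specific rates per 100 000 for Millbrook: 24.81, 44.67, 103.90, 291.19, 620.30, 795.73.
For Kingsport: 38.96, 60.27, 173.58, 443.33, 937.56, 1507.72.
Combined standard total = 612 000; weights = 0.1036, 0.1255, 0.1567, 0.1407, 0.2188, 0.2547.
Millbrook: 0.1036×24.81 + 0.1255×44.67 + 0.1567×103.90 + 0.1407×291.19 + 0.2188×620.30 + 0.2547×795.73 = 403.8419 per 100 000.
Kingsport: 0.1036×38.96 + 0.1255×60.27 + 0.1567×173.58 + 0.1407×443.33 + 0.2188×937.56 + 0.2547×1507.72 = 690.3735 per 100 000.
Difference = 403.8419 − 690.3735 = -286.5316.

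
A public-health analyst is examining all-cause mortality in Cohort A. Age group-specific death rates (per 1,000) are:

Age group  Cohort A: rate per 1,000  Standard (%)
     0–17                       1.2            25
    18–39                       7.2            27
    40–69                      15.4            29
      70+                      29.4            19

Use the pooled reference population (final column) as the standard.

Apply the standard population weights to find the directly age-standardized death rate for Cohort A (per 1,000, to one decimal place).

Standard weights: 0.25, 0.27, 0.29, 0.19.
Standardized rate: 0.2500×1.2 + 0.2700×7.2 + 0.2900×15.4 + 0.1900×29.4 = 12.2960 per 1,000.

12.3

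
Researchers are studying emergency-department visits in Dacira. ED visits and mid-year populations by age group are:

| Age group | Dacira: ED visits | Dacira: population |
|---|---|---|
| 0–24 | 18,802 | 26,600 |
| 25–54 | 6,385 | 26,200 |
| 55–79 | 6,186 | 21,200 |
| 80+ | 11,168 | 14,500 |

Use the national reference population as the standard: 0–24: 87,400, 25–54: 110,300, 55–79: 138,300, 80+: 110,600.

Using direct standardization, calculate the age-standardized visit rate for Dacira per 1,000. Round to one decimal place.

479.6

Age-specific rates per 1,000 for Dacira: 706.842, 243.702, 291.792, 770.207.
Standard total = 446,600; weights = 0.1957, 0.2470, 0.3097, 0.2476.
Standardized rate: 0.1957×706.842 + 0.2470×243.702 + 0.3097×291.792 + 0.2476×770.207 = 479.6197 per 1,000.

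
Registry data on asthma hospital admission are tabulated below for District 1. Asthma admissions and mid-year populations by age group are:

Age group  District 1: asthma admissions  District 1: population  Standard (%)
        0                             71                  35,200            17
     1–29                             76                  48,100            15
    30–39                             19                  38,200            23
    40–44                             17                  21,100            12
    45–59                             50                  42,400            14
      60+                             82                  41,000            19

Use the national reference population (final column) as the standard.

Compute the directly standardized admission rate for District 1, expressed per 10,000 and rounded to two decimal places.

Age-specific rates per 10,000 for District 1: 20.17, 15.80, 4.97, 8.06, 11.79, 20.00.
Standard weights: 0.17, 0.15, 0.23, 0.12, 0.14, 0.19.
Standardized rate: 0.1700×20.17 + 0.1500×15.80 + 0.2300×4.97 + 0.1200×8.06 + 0.1400×11.79 + 0.1900×20.00 = 13.3608 per 10,000.

13.36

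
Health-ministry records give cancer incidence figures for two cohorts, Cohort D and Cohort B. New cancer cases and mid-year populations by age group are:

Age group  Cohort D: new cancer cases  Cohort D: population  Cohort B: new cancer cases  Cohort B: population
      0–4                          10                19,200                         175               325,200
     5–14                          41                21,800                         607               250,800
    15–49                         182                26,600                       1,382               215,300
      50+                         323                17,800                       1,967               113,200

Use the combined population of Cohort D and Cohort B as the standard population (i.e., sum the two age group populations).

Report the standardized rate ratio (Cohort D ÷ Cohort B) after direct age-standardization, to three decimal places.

1.011

Age-specific rates per 100,000 for Cohort D: 52.08, 188.07, 684.21, 1814.61.
For Cohort B: 53.81, 242.03, 641.90, 1737.63.
Combined standard total = 989,900; weights = 0.3479, 0.2754, 0.2444, 0.1323.
Cohort D: 0.3479×52.08 + 0.2754×188.07 + 0.2444×684.21 + 0.1323×1814.61 = 477.2505 per 100,000.
Cohort B: 0.3479×53.81 + 0.2754×242.03 + 0.2444×641.90 + 0.1323×1737.63 = 472.1827 per 100,000.
Ratio = 477.2505 ÷ 472.1827 = 1.01073.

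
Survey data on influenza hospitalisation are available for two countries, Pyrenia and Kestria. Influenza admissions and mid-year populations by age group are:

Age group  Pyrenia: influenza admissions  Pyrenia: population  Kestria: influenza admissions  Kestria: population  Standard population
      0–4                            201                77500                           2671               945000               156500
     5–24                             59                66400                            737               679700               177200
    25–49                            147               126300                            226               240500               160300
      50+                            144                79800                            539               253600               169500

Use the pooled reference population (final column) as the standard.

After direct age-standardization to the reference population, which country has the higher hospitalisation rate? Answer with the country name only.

Age-specific rates per 100000 for Pyrenia: 259.35, 88.86, 116.39, 180.45.
For Kestria: 282.65, 108.43, 93.97, 212.54.
Standard total = 663500; weights = 0.2359, 0.2671, 0.2416, 0.2555.
Pyrenia: 0.2359×259.35 + 0.2671×88.86 + 0.2416×116.39 + 0.2555×180.45 = 159.1227 per 100000.
Kestria: 0.2359×282.65 + 0.2671×108.43 + 0.2416×93.97 + 0.2555×212.54 = 172.6252 per 100000.

Kestria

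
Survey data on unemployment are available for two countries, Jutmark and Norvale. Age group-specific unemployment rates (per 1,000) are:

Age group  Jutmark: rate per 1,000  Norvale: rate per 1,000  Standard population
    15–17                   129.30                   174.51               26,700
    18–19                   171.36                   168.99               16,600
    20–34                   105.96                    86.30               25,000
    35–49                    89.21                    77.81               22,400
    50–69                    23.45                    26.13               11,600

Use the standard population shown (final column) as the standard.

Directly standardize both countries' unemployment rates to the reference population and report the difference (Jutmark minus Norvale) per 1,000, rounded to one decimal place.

Standard total = 102,300; weights = 0.2610, 0.1623, 0.2444, 0.2190, 0.1134.
Jutmark: 0.2610×129.30 + 0.1623×171.36 + 0.2444×105.96 + 0.2190×89.21 + 0.1134×23.45 = 109.6404 per 1,000.
Norvale: 0.2610×174.51 + 0.1623×168.99 + 0.2444×86.30 + 0.2190×77.81 + 0.1134×26.13 = 114.0587 per 1,000.
Difference = 109.6404 − 114.0587 = -4.4183.

-4.4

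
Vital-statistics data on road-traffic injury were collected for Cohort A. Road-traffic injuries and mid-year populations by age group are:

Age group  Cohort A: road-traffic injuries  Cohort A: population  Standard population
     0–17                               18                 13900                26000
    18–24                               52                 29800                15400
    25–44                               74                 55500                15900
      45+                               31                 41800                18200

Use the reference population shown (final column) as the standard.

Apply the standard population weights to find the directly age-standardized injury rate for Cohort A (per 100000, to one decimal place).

126.1

Age-specific rates per 100000 for Cohort A: 129.50, 174.50, 133.33, 74.16.
Standard total = 75500; weights = 0.3444, 0.2040, 0.2106, 0.2411.
Standardized rate: 0.3444×129.50 + 0.2040×174.50 + 0.2106×133.33 + 0.2411×74.16 = 126.1446 per 100000.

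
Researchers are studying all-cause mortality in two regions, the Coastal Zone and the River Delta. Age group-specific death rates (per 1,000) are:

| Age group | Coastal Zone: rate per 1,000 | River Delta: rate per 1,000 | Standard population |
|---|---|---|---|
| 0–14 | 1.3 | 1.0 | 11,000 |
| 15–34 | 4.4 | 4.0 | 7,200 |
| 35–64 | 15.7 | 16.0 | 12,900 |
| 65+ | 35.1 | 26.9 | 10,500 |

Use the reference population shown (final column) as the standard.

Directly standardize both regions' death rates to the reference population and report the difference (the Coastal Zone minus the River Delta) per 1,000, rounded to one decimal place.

2.1

Standard total = 41,600; weights = 0.2644, 0.1731, 0.3101, 0.2524.
The Coastal Zone: 0.2644×1.3 + 0.1731×4.4 + 0.3101×15.7 + 0.2524×35.1 = 14.8332 per 1,000.
The River Delta: 0.2644×1.0 + 0.1731×4.0 + 0.3101×16.0 + 0.2524×26.9 = 12.7079 per 1,000.
Difference = 14.8332 − 12.7079 = 2.1252.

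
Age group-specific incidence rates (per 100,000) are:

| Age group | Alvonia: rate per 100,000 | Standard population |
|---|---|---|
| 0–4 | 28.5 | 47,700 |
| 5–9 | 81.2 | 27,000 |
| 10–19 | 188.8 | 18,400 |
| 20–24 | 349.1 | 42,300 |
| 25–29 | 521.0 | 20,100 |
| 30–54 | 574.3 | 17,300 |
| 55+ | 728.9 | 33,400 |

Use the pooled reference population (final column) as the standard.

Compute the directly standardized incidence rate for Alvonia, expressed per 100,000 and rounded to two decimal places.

Standard total = 206,200; weights = 0.2313, 0.1309, 0.0892, 0.2051, 0.0975, 0.0839, 0.1620.
Standardized rate: 0.2313×28.5 + 0.1309×81.2 + 0.0892×188.8 + 0.2051×349.1 + 0.0975×521.0 + 0.0839×574.3 + 0.1620×728.9 = 322.7228 per 100,000.

322.72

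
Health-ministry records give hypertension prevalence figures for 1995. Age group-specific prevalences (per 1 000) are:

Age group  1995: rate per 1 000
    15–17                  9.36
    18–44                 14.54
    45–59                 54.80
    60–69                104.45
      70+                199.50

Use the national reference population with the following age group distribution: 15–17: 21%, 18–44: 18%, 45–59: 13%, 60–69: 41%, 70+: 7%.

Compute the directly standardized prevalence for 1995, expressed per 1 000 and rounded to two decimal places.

Standard weights: 0.21, 0.18, 0.13, 0.41, 0.07.
Standardized rate: 0.2100×9.36 + 0.1800×14.54 + 0.1300×54.80 + 0.4100×104.45 + 0.0700×199.50 = 68.4963 per 1 000.

68.50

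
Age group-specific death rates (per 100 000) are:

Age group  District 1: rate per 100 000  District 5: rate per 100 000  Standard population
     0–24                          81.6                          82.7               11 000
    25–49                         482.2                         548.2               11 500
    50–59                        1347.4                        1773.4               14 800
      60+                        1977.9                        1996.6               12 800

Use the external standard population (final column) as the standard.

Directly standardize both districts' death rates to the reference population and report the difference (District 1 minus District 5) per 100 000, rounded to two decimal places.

-146.01

Standard total = 50 100; weights = 0.2196, 0.2295, 0.2954, 0.2555.
District 1: 0.2196×81.6 + 0.2295×482.2 + 0.2954×1347.4 + 0.2555×1977.9 = 1031.9669 per 100 000.
District 5: 0.2196×82.7 + 0.2295×548.2 + 0.2954×1773.4 + 0.2555×1996.6 = 1177.9800 per 100 000.
Difference = 1031.9669 − 1177.9800 = -146.0132.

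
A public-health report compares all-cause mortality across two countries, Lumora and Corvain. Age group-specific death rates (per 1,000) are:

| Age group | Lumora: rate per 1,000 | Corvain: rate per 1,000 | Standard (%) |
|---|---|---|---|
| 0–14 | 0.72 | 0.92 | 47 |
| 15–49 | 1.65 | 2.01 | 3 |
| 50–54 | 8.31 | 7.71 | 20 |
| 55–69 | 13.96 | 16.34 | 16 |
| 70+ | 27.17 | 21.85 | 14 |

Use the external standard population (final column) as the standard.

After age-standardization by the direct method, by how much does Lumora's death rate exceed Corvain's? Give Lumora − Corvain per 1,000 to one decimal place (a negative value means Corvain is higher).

0.4

Standard weights: 0.47, 0.03, 0.20, 0.16, 0.14.
Lumora: 0.4700×0.72 + 0.0300×1.65 + 0.2000×8.31 + 0.1600×13.96 + 0.1400×27.17 = 8.0873 per 1,000.
Corvain: 0.4700×0.92 + 0.0300×2.01 + 0.2000×7.71 + 0.1600×16.34 + 0.1400×21.85 = 7.7081 per 1,000.
Difference = 8.0873 − 7.7081 = 0.3792.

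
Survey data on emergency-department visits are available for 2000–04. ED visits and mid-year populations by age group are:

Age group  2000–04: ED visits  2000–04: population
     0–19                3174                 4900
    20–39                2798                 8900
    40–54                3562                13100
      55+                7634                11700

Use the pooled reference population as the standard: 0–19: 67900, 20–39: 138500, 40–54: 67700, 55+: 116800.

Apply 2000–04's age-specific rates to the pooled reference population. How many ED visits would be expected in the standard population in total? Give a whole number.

Age-specific rates per 1000 for 2000–04: 647.755, 314.382, 271.908, 652.479.
Expected ED visits = Σ (standard pop × age-specific rate ÷ 1000)
= 67900×647.755/1000 + 138500×314.382/1000 + 67700×271.908/1000 + 116800×652.479/1000
= 43982.57 + 43541.91 + 18408.20 + 76209.50 = 182142.18.

182142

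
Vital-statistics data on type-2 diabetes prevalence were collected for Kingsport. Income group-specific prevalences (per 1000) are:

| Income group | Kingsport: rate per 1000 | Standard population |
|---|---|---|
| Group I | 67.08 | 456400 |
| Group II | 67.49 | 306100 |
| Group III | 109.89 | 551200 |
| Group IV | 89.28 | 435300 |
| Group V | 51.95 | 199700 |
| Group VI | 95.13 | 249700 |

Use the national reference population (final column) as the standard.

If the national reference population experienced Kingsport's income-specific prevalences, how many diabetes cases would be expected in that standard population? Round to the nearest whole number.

Expected diabetes cases = Σ (standard pop × income-specific rate ÷ 1000)
= 456400×67.08/1000 + 306100×67.49/1000 + 551200×109.89/1000 + 435300×89.28/1000 + 199700×51.95/1000 + 249700×95.13/1000
= 30615.31 + 20658.69 + 60571.37 + 38863.58 + 10374.42 + 23753.96 = 184837.33.

184837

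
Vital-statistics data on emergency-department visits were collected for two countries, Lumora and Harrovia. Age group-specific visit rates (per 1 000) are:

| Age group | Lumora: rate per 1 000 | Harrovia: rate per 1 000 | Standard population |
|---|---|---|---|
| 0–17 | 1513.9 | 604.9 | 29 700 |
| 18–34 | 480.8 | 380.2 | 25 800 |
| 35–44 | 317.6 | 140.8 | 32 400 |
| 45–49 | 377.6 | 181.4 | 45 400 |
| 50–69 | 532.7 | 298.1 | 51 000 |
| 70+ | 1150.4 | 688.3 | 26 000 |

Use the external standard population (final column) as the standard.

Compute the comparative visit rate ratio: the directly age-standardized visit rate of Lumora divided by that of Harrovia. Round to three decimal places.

Standard total = 210 300; weights = 0.1412, 0.1227, 0.1541, 0.2159, 0.2425, 0.1236.
Lumora: 0.1412×1513.9 + 0.1227×480.8 + 0.1541×317.6 + 0.2159×377.6 + 0.2425×532.7 + 0.1236×1150.4 = 674.6498 per 1 000.
Harrovia: 0.1412×604.9 + 0.1227×380.2 + 0.1541×140.8 + 0.2159×181.4 + 0.2425×298.1 + 0.1236×688.3 = 350.3142 per 1 000.
Ratio = 674.6498 ÷ 350.3142 = 1.92584.

1.926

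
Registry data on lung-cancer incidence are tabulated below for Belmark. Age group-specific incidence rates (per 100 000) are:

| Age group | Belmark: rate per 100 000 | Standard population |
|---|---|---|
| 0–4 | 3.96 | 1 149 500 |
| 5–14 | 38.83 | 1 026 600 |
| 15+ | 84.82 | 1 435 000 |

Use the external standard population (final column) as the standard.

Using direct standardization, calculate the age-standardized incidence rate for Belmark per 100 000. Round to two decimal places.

46.01

Standard total = 3 611 100; weights = 0.3183, 0.2843, 0.3974.
Standardized rate: 0.3183×3.96 + 0.2843×38.83 + 0.3974×84.82 = 46.0058 per 100 000.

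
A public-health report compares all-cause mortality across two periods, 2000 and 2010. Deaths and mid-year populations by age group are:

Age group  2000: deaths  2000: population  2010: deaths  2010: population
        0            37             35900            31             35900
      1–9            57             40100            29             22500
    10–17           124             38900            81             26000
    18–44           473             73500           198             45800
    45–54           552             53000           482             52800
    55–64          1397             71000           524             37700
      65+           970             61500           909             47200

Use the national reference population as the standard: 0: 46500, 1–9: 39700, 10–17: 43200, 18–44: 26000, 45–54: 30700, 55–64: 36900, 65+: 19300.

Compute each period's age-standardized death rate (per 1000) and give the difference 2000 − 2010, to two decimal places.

Age-specific rates per 1000 for 2000: 1.031, 1.421, 3.188, 6.435, 10.415, 19.676, 15.772.
For 2010: 0.864, 1.289, 3.115, 4.323, 9.129, 13.899, 19.258.
Standard total = 242300; weights = 0.1919, 0.1638, 0.1783, 0.1073, 0.1267, 0.1523, 0.0797.
2000: 0.1919×1.031 + 0.1638×1.421 + 0.1783×3.188 + 0.1073×6.435 + 0.1267×10.415 + 0.1523×19.676 + 0.0797×15.772 = 7.2620 per 1000.
2010: 0.1919×0.864 + 0.1638×1.289 + 0.1783×3.115 + 0.1073×4.323 + 0.1267×9.129 + 0.1523×13.899 + 0.0797×19.258 = 6.2036 per 1000.
Difference = 7.2620 − 6.2036 = 1.0584.

1.06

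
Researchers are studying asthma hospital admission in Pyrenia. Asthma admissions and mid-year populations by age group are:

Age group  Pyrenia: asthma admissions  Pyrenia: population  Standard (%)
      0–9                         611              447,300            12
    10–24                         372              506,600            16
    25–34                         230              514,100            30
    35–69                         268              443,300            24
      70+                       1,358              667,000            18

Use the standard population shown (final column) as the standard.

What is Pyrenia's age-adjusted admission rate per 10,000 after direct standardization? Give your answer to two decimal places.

9.27

Age-specific rates per 10,000 for Pyrenia: 13.66, 7.34, 4.47, 6.05, 20.36.
Standard weights: 0.12, 0.16, 0.30, 0.24, 0.18.
Standardized rate: 0.1200×13.66 + 0.1600×7.34 + 0.3000×4.47 + 0.2400×6.05 + 0.1800×20.36 = 9.2719 per 10,000.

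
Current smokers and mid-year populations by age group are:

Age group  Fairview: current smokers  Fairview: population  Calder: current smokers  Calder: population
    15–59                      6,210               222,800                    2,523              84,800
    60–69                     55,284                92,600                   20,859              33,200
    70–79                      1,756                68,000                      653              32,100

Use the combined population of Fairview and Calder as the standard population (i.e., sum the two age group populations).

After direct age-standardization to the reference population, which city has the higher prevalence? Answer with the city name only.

Age-specific rates per 1,000 for Fairview: 27.873, 597.019, 25.824.
For Calder: 29.752, 628.283, 20.343.
Combined standard total = 533,500; weights = 0.5766, 0.2358, 0.1876.
Fairview: 0.5766×27.873 + 0.2358×597.019 + 0.1876×25.824 = 161.6937 per 1,000.
Calder: 0.5766×29.752 + 0.2358×628.283 + 0.1876×20.343 = 169.1212 per 1,000.
The crude rates (164.97 vs 160.13) would put Fairview higher, but that reflects its age composition; once standardized to a common age structure, Calder has the higher underlying rate.

Calder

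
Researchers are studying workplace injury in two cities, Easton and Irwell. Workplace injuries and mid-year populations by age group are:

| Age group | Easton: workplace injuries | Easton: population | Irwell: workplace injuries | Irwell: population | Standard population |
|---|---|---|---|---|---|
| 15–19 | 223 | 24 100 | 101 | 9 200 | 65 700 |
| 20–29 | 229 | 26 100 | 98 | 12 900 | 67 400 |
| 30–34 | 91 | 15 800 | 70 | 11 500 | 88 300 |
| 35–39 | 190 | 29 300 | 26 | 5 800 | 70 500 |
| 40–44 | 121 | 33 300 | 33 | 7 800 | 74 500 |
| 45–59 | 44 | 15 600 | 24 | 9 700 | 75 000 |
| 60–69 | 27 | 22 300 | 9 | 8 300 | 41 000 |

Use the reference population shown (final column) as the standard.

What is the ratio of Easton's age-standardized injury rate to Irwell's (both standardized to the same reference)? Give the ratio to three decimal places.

1.025

Age-specific rates per 10 000 for Easton: 92.53, 87.74, 57.59, 64.85, 36.34, 28.21, 12.11.
For Irwell: 109.78, 75.97, 60.87, 44.83, 42.31, 24.74, 10.84.
Standard total = 482 400; weights = 0.1362, 0.1397, 0.1830, 0.1461, 0.1544, 0.1555, 0.0850.
Easton: 0.1362×92.53 + 0.1397×87.74 + 0.1830×57.59 + 0.1461×64.85 + 0.1544×36.34 + 0.1555×28.21 + 0.0850×12.11 = 55.9061 per 10 000.
Irwell: 0.1362×109.78 + 0.1397×75.97 + 0.1830×60.87 + 0.1461×44.83 + 0.1544×42.31 + 0.1555×24.74 + 0.0850×10.84 = 54.5612 per 10 000.
Ratio = 55.9061 ÷ 54.5612 = 1.02465.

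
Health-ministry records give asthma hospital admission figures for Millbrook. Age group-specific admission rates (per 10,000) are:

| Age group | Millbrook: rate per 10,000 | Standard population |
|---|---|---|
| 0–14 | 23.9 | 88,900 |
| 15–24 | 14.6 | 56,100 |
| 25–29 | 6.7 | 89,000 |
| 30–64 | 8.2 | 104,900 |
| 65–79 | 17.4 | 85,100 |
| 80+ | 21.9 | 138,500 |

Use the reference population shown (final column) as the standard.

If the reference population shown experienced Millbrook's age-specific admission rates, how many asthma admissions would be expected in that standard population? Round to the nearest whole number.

Expected asthma admissions = Σ (standard pop × age-specific rate ÷ 10,000)
= 88,900×23.9/10,000 + 56,100×14.6/10,000 + 89,000×6.7/10,000 + 104,900×8.2/10,000 + 85,100×17.4/10,000 + 138,500×21.9/10,000
= 212.47 + 81.91 + 59.63 + 86.02 + 148.07 + 303.31 = 891.41.

891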